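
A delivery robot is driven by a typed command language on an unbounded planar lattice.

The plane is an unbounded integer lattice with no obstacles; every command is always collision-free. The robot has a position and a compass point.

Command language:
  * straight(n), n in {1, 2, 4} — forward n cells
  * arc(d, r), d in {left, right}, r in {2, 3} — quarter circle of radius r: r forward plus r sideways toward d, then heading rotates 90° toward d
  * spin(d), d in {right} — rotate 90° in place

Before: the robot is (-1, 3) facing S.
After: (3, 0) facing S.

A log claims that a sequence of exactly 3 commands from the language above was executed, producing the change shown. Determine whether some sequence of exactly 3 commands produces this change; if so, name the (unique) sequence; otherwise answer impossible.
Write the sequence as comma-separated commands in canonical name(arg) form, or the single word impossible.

arc(left, 3), straight(1), spin(right)

key: running spin(right) before arc(left, 3) would end elsewhere — order is forced
start: (-1, 3) facing S
1. arc(left, 3) → (2, 0) facing E
2. straight(1) → (3, 0) facing E
3. spin(right) → (3, 0) facing S
all 512 alternatives checked — unique.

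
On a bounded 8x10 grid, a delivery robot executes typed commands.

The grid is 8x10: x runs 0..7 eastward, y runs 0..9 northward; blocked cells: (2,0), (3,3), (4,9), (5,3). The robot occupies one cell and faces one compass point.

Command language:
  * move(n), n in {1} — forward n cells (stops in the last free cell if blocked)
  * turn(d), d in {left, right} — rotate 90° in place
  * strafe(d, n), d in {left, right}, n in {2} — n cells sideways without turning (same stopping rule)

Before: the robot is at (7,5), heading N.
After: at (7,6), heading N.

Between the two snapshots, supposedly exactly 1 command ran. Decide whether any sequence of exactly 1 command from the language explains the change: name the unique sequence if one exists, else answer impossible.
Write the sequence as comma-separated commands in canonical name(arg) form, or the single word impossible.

key: heading stays N — the single command does not turn
initial: at (7,5), heading N
[1] after move(1): at (7,6), heading N
all 5 alternatives checked — unique.

move(1)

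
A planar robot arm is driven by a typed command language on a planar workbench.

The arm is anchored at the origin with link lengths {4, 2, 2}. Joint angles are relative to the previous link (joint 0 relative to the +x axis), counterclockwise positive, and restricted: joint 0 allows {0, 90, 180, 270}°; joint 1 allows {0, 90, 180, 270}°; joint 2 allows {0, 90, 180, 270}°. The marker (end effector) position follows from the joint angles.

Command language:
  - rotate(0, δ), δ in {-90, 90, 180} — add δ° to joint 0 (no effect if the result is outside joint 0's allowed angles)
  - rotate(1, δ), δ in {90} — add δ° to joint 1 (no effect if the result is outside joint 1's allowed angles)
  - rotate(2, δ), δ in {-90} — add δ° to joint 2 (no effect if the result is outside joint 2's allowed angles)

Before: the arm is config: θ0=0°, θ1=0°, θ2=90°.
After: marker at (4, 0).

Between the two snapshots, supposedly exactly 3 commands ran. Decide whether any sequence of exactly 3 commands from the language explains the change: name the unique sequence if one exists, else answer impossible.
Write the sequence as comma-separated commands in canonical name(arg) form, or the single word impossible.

t0: config: θ0=0°, θ1=0°, θ2=90°
1. rotate(2, -90) → config: θ0=0°, θ1=0°, θ2=0°
2. rotate(2, -90) → config: θ0=0°, θ1=0°, θ2=270°
3. rotate(2, -90) → config: θ0=0°, θ1=0°, θ2=180°
no other 3-command option fits: unique.

rotate(2, -90), rotate(2, -90), rotate(2, -90)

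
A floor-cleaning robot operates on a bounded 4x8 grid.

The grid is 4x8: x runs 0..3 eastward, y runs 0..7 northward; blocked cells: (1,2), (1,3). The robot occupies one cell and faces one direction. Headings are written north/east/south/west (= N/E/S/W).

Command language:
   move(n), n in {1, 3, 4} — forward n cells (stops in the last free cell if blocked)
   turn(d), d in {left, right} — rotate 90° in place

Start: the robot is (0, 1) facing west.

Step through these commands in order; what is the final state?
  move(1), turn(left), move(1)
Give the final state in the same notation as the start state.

begin: (0, 1) facing west
t=1 move(1) ⇒ (0, 1) facing west
t=2 turn(left) ⇒ (0, 1) facing south
t=3 move(1) ⇒ (0, 0) facing south

(0, 0) facing south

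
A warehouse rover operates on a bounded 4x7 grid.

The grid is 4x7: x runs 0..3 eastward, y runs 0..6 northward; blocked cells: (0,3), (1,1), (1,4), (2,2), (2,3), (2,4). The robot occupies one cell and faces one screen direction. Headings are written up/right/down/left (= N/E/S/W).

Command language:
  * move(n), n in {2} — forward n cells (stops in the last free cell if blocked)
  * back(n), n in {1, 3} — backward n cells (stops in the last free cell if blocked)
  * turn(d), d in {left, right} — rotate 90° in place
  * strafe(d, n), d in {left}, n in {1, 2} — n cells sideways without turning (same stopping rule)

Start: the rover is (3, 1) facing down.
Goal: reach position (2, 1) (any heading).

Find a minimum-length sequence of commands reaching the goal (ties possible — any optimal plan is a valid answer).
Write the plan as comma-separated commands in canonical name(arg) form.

begin: (3, 1) facing down
t=1 turn(left) ⇒ (3, 1) facing right
t=2 back(1) ⇒ (2, 1) facing right
no 1-step plan works, so 2 is optimal.

turn(left), back(1)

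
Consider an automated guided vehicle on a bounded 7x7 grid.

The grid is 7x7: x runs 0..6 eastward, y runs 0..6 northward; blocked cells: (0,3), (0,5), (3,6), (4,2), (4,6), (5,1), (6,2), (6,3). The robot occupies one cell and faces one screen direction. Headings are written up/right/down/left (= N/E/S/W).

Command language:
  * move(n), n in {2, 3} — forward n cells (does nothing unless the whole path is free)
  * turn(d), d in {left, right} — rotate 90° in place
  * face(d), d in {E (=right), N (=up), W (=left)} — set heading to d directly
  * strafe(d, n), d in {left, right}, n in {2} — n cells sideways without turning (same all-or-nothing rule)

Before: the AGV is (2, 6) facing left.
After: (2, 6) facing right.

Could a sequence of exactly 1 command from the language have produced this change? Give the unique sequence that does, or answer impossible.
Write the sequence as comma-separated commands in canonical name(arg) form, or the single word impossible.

key: (2,6) unchanged — the single command moves nothing
start: (2, 6) facing left
t=1 face(E) ⇒ (2, 6) facing right
uniquely the one of 9 1-step routes that fits.

face(E)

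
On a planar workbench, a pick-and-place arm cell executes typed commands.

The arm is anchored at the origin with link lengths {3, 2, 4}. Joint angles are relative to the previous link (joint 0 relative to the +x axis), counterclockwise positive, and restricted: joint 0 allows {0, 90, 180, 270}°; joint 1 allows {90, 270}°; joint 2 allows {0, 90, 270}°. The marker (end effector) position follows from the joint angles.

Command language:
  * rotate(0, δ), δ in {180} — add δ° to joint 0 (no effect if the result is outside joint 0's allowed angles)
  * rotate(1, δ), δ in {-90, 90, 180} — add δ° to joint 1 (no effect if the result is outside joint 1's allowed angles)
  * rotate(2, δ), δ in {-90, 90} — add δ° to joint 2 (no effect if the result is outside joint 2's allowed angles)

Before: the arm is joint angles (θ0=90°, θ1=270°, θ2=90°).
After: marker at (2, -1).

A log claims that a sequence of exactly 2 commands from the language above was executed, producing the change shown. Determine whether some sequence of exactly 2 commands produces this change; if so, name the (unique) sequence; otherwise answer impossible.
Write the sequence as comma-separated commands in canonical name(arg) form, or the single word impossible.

rotate(2, -90), rotate(2, -90)

t0: joint angles (θ0=90°, θ1=270°, θ2=90°)
t=1 rotate(2, -90) ⇒ joint angles (θ0=90°, θ1=270°, θ2=0°)
t=2 rotate(2, -90) ⇒ joint angles (θ0=90°, θ1=270°, θ2=270°)
no rival 2-sequence matches.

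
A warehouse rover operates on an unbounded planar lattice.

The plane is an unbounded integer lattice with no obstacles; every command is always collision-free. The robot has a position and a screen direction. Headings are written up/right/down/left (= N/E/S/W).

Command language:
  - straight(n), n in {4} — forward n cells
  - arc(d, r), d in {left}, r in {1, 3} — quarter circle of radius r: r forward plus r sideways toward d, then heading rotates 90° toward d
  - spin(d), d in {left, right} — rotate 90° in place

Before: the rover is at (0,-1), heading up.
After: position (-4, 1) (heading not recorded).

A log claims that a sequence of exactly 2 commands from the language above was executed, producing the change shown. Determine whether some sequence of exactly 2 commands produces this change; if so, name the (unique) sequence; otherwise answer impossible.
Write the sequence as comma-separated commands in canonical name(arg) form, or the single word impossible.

key: running arc(left, 1) before arc(left, 3) would end elsewhere — order is forced
initial: at (0,-1), heading up
step 1 (arc(left, 3)): at (-3,2), heading left
step 2 (arc(left, 1)): at (-4,1), heading down
uniquely the one of 25 2-step routes that fits.

arc(left, 3), arc(left, 1)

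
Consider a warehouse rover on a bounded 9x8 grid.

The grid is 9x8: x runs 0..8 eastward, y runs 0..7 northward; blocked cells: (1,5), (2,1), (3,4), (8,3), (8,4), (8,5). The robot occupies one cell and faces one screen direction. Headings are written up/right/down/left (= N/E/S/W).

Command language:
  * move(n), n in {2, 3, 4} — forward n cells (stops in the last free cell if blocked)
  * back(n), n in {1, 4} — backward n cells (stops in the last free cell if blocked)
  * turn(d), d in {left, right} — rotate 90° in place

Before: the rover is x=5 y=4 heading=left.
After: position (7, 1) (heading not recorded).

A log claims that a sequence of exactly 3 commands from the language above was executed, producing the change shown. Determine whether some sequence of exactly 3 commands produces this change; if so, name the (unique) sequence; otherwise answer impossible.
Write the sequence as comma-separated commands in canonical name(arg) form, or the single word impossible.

key: order matters: swapping back(4) and move(3) lands elsewhere
start: x=5 y=4 heading=left
step 1 (back(4)): x=7 y=4 heading=left
step 2 (turn(left)): x=7 y=4 heading=down
step 3 (move(3)): x=7 y=1 heading=down
no other 3-command option fits: unique.

back(4), turn(left), move(3)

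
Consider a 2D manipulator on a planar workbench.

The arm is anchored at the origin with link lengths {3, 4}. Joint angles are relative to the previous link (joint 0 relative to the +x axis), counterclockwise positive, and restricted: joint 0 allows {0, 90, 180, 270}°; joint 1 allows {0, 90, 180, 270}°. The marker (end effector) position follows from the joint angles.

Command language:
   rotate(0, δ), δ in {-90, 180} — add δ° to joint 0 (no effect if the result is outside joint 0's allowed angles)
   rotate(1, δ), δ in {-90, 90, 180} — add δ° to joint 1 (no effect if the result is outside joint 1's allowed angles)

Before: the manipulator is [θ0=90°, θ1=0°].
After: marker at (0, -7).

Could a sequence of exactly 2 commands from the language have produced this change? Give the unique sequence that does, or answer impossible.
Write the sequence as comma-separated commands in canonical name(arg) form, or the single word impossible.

rotate(0, -90), rotate(0, -90)

from: [θ0=90°, θ1=0°]
step 1 (rotate(0, -90)): [θ0=0°, θ1=0°]
step 2 (rotate(0, -90)): [θ0=270°, θ1=0°]
no other 2-command option fits: unique.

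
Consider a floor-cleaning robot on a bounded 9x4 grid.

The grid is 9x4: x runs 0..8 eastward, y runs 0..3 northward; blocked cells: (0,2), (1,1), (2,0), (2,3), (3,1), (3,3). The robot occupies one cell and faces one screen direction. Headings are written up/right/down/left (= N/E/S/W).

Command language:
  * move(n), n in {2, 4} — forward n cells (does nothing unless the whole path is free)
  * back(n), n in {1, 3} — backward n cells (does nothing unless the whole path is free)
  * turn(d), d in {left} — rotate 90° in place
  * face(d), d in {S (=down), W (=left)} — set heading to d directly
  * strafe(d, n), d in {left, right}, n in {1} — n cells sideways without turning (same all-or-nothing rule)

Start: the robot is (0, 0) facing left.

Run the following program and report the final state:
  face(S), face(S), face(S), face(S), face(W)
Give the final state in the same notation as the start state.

initial: (0, 0) facing left
1. face(S) → (0, 0) facing down
2. face(S) → (0, 0) facing down
3. face(S) → (0, 0) facing down
4. face(S) → (0, 0) facing down
5. face(W) → (0, 0) facing left

(0, 0) facing left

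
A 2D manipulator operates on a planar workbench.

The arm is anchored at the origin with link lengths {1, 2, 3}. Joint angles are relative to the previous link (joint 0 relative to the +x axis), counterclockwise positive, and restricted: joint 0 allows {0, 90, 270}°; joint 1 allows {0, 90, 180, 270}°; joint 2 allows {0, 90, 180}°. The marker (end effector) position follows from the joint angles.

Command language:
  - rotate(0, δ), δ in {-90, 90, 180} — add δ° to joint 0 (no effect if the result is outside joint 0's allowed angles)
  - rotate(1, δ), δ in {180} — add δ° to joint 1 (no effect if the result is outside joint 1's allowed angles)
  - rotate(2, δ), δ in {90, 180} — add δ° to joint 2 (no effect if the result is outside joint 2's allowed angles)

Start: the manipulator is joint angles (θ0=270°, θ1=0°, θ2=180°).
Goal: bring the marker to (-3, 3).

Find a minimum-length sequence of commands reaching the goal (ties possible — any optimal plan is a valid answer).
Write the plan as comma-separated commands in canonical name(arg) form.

rotate(2, 180), rotate(2, 90), rotate(0, 180)

start: joint angles (θ0=270°, θ1=0°, θ2=180°)
t=1 rotate(2, 180) ⇒ joint angles (θ0=270°, θ1=0°, θ2=0°)
t=2 rotate(2, 90) ⇒ joint angles (θ0=270°, θ1=0°, θ2=90°)
t=3 rotate(0, 180) ⇒ joint angles (θ0=90°, θ1=0°, θ2=90°)
nothing shorter than 3 reaches the goal.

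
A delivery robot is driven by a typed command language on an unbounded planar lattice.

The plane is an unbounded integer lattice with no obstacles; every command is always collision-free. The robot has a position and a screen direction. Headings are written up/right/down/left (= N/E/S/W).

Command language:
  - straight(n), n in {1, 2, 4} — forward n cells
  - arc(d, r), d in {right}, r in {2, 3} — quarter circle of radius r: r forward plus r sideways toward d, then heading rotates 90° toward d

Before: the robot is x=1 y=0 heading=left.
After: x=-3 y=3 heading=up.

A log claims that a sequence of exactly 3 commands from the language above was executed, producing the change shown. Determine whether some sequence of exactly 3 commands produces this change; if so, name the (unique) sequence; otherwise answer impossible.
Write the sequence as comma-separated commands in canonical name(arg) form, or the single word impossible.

straight(2), arc(right, 2), straight(1)

key: position moved to (-3,3) AND the heading swung to N — translation plus rotation needed
begin: x=1 y=0 heading=left
step 1 (straight(2)): x=-1 y=0 heading=left
step 2 (arc(right, 2)): x=-3 y=2 heading=up
step 3 (straight(1)): x=-3 y=3 heading=up
no other 3-command option fits: unique.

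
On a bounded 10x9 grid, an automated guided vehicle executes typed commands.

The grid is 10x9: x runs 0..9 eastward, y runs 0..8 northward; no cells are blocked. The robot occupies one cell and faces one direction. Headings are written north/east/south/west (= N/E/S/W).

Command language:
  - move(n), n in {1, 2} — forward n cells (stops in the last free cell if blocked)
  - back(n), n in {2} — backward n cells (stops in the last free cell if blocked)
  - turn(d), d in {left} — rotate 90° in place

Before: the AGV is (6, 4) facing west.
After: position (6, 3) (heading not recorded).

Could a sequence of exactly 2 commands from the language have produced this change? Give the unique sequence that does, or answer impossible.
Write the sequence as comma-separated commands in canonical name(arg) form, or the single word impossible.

turn(left), move(1)

key: order matters: swapping turn(left) and move(1) lands elsewhere
begin: (6, 4) facing west
[1] after turn(left): (6, 4) facing south
[2] after move(1): (6, 3) facing south
no rival 2-sequence matches.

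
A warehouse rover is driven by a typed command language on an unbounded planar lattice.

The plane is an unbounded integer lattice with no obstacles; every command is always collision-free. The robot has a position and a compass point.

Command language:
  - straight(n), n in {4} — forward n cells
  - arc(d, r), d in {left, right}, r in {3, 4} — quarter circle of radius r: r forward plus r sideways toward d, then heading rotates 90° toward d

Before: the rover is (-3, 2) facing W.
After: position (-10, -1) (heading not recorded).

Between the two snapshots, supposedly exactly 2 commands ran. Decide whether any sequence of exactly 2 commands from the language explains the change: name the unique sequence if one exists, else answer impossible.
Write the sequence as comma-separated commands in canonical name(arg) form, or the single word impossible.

key: order matters: swapping straight(4) and arc(left, 3) lands elsewhere
start: (-3, 2) facing W
[1] after straight(4): (-7, 2) facing W
[2] after arc(left, 3): (-10, -1) facing S
no other 2-command option fits: unique.

straight(4), arc(left, 3)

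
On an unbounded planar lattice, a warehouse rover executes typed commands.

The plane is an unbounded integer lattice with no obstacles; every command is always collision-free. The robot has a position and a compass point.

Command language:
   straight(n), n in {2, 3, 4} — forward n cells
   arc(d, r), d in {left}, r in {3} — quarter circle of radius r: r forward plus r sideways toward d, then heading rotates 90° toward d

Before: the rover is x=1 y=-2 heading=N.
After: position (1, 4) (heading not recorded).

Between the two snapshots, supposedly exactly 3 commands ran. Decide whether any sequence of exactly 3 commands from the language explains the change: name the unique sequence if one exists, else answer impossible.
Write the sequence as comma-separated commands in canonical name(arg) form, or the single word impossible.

straight(2), straight(2), straight(2)

from: x=1 y=-2 heading=N
1. straight(2) → x=1 y=0 heading=N
2. straight(2) → x=1 y=2 heading=N
3. straight(2) → x=1 y=4 heading=N
all 64 alternatives checked — unique.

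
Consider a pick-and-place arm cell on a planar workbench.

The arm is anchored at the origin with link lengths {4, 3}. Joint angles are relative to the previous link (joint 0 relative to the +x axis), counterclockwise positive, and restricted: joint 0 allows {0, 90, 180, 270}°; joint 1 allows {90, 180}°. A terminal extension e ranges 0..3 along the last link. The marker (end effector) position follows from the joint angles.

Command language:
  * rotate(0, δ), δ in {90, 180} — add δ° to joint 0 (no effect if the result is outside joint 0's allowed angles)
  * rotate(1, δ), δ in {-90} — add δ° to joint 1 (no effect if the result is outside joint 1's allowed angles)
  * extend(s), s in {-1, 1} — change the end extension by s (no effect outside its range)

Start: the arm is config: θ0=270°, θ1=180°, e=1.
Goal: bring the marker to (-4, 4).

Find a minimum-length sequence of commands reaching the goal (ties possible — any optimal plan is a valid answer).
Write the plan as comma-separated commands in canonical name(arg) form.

start: config: θ0=270°, θ1=180°, e=1
step 1 (rotate(0, 180)): config: θ0=90°, θ1=180°, e=1
step 2 (rotate(1, -90)): config: θ0=90°, θ1=90°, e=1
nothing shorter than 2 reaches the goal.

rotate(0, 180), rotate(1, -90)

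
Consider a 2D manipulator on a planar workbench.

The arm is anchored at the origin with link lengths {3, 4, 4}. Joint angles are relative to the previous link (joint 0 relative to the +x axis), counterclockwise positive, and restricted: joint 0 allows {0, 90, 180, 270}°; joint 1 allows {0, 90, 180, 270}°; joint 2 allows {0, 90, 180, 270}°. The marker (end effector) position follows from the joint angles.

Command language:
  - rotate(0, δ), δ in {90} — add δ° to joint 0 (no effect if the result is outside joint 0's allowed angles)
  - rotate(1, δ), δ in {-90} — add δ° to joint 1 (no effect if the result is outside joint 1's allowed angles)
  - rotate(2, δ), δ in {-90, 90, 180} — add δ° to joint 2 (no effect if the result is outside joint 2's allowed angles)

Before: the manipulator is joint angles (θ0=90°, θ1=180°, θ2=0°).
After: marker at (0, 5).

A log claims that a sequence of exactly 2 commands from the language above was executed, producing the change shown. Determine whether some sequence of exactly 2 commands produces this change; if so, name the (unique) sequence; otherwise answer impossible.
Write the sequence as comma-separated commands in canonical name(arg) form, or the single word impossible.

rotate(0, 90), rotate(0, 90)

from: joint angles (θ0=90°, θ1=180°, θ2=0°)
1. rotate(0, 90) → joint angles (θ0=180°, θ1=180°, θ2=0°)
2. rotate(0, 90) → joint angles (θ0=270°, θ1=180°, θ2=0°)
all 25 alternatives checked — unique.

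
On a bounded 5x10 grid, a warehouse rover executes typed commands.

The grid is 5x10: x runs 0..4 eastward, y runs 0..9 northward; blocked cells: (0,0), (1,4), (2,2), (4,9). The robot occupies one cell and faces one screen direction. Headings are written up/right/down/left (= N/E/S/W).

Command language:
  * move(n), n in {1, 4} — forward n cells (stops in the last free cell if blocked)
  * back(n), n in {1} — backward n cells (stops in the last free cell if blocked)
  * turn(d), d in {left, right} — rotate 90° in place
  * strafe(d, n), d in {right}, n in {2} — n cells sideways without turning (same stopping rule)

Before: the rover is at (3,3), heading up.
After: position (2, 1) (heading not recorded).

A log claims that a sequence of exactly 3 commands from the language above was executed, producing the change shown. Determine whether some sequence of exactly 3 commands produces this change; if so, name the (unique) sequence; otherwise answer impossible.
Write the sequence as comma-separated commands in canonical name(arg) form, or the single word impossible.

turn(right), strafe(right, 2), back(1)

key: running back(1) before turn(right) would end elsewhere — order is forced
from: at (3,3), heading up
t=1 turn(right) ⇒ at (3,3), heading right
t=2 strafe(right, 2) ⇒ at (3,1), heading right
t=3 back(1) ⇒ at (2,1), heading right
uniquely the one of 216 3-step routes that fits.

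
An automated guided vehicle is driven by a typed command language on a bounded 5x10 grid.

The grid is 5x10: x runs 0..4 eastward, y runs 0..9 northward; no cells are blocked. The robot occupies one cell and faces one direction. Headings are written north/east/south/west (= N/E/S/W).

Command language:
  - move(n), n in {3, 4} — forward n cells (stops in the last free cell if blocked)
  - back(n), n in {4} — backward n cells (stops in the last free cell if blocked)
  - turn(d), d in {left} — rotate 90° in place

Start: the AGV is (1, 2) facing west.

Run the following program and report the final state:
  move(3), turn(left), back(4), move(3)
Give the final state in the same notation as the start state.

t0: (1, 2) facing west
[1] after move(3): (0, 2) facing west
[2] after turn(left): (0, 2) facing south
[3] after back(4): (0, 6) facing south
[4] after move(3): (0, 3) facing south

(0, 3) facing south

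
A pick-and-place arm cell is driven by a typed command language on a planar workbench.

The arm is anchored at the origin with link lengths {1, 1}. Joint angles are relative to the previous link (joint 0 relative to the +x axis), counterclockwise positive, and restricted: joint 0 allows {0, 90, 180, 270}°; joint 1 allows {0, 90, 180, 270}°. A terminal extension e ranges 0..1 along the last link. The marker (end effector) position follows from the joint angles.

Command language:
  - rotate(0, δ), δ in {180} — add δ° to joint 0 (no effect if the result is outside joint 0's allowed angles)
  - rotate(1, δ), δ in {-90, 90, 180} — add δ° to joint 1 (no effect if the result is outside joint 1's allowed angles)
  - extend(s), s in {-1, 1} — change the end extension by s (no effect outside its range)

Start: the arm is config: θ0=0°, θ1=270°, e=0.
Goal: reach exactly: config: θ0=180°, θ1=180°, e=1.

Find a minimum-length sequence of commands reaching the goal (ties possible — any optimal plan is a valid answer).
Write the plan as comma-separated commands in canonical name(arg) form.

extend(1), rotate(0, 180), rotate(1, -90)

t0: config: θ0=0°, θ1=270°, e=0
t=1 extend(1) ⇒ config: θ0=0°, θ1=270°, e=1
t=2 rotate(0, 180) ⇒ config: θ0=180°, θ1=270°, e=1
t=3 rotate(1, -90) ⇒ config: θ0=180°, θ1=180°, e=1
nothing shorter than 3 reaches the goal.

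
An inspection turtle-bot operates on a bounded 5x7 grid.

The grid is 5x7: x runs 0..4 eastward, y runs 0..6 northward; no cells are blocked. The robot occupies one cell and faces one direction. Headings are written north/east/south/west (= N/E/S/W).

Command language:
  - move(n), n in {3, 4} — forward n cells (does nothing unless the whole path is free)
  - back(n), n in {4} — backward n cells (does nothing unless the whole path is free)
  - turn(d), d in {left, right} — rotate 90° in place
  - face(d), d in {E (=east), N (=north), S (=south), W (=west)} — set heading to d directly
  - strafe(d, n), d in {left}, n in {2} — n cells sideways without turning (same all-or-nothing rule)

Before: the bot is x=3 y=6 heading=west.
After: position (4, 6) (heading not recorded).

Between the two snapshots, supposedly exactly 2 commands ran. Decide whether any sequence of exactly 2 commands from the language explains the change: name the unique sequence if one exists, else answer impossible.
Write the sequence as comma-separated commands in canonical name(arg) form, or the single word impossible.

key: running back(4) before move(3) would end elsewhere — order is forced
begin: x=3 y=6 heading=west
1. move(3) → x=0 y=6 heading=west
2. back(4) → x=4 y=6 heading=west
no other 2-command option fits: unique.

move(3), back(4)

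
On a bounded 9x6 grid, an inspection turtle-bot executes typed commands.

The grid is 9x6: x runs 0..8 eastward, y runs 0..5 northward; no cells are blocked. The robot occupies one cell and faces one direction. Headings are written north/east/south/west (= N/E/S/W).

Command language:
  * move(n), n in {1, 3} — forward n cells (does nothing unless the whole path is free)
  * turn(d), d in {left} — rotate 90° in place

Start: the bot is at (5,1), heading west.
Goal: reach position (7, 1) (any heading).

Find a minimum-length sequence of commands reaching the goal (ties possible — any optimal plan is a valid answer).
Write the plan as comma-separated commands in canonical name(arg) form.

t0: at (5,1), heading west
1. turn(left) → at (5,1), heading south
2. turn(left) → at (5,1), heading east
3. move(1) → at (6,1), heading east
4. move(1) → at (7,1), heading east
minimal: 4 command(s), checked below 4.

turn(left), turn(left), move(1), move(1)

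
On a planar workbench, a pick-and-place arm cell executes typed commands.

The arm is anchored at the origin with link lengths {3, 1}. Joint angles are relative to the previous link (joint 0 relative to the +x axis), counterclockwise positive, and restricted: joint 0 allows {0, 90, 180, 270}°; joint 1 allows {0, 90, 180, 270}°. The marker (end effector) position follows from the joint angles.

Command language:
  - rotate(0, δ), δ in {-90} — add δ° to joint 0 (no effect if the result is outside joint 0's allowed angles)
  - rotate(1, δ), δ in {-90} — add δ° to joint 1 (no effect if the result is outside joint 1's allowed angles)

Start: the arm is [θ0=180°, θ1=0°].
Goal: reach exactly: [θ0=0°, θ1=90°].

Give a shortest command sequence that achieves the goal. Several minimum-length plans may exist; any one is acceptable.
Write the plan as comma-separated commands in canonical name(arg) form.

initial: [θ0=180°, θ1=0°]
1. rotate(1, -90) → [θ0=180°, θ1=270°]
2. rotate(1, -90) → [θ0=180°, θ1=180°]
3. rotate(1, -90) → [θ0=180°, θ1=90°]
4. rotate(0, -90) → [θ0=90°, θ1=90°]
5. rotate(0, -90) → [θ0=0°, θ1=90°]
no 4-step plan works, so 5 is optimal.

rotate(1, -90), rotate(1, -90), rotate(1, -90), rotate(0, -90), rotate(0, -90)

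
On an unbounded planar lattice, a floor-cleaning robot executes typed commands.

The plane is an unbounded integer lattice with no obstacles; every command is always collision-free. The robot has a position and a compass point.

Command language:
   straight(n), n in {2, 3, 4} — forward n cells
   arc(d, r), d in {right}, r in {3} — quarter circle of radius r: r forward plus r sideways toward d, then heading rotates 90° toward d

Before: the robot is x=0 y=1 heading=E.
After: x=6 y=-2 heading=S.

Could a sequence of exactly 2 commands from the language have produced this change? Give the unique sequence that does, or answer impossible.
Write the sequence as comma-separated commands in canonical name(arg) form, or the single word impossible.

key: cell and facing (now S) both changed — the 2 commands mix motion and turning
from: x=0 y=1 heading=E
t=1 straight(3) ⇒ x=3 y=1 heading=E
t=2 arc(right, 3) ⇒ x=6 y=-2 heading=S
no rival 2-sequence matches.

straight(3), arc(right, 3)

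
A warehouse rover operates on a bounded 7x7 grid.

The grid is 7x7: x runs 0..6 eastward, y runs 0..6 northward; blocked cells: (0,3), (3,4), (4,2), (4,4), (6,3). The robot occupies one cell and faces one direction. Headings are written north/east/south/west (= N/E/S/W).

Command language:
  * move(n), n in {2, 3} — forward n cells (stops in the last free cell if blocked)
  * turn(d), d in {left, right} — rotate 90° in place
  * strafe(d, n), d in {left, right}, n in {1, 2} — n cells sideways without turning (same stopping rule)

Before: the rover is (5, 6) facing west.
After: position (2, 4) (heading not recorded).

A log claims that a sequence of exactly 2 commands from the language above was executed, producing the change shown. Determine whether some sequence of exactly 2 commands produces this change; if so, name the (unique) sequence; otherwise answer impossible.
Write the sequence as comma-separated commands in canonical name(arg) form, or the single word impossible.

move(3), strafe(left, 2)

key: order matters: swapping move(3) and strafe(left, 2) lands elsewhere
from: (5, 6) facing west
step 1 (move(3)): (2, 6) facing west
step 2 (strafe(left, 2)): (2, 4) facing west
no rival 2-sequence matches.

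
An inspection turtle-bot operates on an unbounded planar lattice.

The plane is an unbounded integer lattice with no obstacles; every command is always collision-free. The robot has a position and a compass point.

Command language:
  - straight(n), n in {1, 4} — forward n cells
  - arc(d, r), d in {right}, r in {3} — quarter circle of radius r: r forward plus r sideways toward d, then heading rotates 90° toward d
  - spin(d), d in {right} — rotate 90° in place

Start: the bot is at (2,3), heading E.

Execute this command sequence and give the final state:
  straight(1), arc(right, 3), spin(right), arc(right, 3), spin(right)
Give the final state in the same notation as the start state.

at (3,3), heading E

begin: at (2,3), heading E
t=1 straight(1) ⇒ at (3,3), heading E
t=2 arc(right, 3) ⇒ at (6,0), heading S
t=3 spin(right) ⇒ at (6,0), heading W
t=4 arc(right, 3) ⇒ at (3,3), heading N
t=5 spin(right) ⇒ at (3,3), heading E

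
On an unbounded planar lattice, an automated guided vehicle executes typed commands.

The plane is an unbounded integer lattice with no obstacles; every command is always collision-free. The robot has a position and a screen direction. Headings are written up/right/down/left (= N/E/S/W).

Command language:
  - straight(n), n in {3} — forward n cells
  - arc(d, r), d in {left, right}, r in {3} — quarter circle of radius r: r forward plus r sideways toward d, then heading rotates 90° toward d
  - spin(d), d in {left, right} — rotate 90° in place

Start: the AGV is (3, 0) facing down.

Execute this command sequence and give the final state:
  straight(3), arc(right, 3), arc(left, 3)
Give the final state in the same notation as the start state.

(-3, -9) facing down

initial: (3, 0) facing down
step 1 (straight(3)): (3, -3) facing down
step 2 (arc(right, 3)): (0, -6) facing left
step 3 (arc(left, 3)): (-3, -9) facing down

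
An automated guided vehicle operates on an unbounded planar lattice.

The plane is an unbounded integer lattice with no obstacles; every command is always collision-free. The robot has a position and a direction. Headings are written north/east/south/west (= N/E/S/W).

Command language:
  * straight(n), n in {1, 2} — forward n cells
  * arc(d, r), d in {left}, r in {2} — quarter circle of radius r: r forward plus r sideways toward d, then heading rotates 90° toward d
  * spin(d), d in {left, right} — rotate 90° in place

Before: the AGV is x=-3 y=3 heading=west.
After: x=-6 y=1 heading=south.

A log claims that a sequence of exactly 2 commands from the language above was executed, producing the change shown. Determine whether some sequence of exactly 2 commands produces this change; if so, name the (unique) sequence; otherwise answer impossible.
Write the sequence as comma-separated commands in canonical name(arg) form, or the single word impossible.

key: position moved to (-6,1) AND the heading swung to S — translation plus rotation needed
begin: x=-3 y=3 heading=west
[1] after straight(1): x=-4 y=3 heading=west
[2] after arc(left, 2): x=-6 y=1 heading=south
all 25 alternatives checked — unique.

straight(1), arc(left, 2)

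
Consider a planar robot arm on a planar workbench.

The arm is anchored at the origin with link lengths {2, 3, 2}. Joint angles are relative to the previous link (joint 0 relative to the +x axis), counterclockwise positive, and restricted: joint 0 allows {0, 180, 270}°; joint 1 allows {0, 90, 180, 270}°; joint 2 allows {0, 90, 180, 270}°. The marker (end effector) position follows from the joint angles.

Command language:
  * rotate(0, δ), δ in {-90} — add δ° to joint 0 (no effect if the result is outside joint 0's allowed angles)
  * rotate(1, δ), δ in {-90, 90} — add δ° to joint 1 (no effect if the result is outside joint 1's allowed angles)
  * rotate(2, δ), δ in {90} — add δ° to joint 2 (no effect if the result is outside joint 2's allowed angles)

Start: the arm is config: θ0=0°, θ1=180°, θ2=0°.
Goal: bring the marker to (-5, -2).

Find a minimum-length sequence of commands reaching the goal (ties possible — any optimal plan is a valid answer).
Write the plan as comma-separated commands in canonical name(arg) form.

rotate(1, 90), rotate(0, -90)

start: config: θ0=0°, θ1=180°, θ2=0°
t=1 rotate(1, 90) ⇒ config: θ0=0°, θ1=270°, θ2=0°
t=2 rotate(0, -90) ⇒ config: θ0=270°, θ1=270°, θ2=0°
nothing shorter than 2 reaches the goal.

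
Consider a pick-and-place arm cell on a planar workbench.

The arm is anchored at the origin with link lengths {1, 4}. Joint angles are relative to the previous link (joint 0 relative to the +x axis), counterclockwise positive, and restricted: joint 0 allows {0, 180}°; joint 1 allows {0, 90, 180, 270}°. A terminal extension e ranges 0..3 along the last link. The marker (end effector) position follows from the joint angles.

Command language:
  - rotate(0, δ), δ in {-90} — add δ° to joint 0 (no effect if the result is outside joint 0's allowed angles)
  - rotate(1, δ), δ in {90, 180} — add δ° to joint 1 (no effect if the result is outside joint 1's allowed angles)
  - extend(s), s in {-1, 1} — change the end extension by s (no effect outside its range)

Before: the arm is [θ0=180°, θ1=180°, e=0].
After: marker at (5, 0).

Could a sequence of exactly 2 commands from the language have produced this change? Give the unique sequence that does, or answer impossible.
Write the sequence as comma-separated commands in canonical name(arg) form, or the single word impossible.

extend(1), extend(1)

begin: [θ0=180°, θ1=180°, e=0]
[1] after extend(1): [θ0=180°, θ1=180°, e=1]
[2] after extend(1): [θ0=180°, θ1=180°, e=2]
all 25 alternatives checked — unique.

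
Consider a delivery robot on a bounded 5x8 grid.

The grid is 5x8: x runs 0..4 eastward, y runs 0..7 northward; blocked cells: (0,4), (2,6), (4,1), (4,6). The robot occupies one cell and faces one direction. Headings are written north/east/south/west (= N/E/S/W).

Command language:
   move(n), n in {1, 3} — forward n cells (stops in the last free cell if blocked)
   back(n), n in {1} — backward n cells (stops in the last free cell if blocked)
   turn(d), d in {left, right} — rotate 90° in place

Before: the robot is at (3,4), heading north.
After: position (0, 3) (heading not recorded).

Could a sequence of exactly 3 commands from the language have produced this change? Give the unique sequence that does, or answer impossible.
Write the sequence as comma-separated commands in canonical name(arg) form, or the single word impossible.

key: order matters: swapping back(1) and move(3) lands elsewhere
from: at (3,4), heading north
1. back(1) → at (3,3), heading north
2. turn(left) → at (3,3), heading west
3. move(3) → at (0,3), heading west
uniquely the one of 125 3-step routes that fits.

back(1), turn(left), move(3)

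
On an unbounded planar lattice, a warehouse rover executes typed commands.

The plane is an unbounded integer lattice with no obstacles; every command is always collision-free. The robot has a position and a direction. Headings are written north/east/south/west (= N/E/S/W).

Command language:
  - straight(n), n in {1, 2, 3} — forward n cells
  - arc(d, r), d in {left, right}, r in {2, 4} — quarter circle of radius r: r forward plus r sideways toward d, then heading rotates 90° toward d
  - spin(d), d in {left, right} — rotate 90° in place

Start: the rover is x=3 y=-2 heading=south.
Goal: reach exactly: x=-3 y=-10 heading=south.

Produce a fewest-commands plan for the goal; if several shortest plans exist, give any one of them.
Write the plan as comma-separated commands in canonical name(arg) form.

start: x=3 y=-2 heading=south
1. arc(right, 2) → x=1 y=-4 heading=west
2. arc(left, 4) → x=-3 y=-8 heading=south
3. straight(2) → x=-3 y=-10 heading=south
minimal: 3 command(s), checked below 3.

arc(right, 2), arc(left, 4), straight(2)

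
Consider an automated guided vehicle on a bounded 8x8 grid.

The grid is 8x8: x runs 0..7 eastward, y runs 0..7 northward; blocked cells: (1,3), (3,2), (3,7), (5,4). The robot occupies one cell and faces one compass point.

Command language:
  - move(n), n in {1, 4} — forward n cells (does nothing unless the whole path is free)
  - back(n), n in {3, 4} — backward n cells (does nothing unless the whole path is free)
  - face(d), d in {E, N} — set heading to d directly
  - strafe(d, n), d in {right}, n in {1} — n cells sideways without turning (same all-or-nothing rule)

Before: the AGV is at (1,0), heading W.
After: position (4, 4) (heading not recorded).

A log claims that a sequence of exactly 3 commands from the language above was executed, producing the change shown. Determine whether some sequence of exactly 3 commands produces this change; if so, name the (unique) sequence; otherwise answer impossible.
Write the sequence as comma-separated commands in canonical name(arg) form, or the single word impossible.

key: order matters: swapping back(3) and move(4) lands elsewhere
from: at (1,0), heading W
t=1 back(3) ⇒ at (4,0), heading W
t=2 face(N) ⇒ at (4,0), heading N
t=3 move(4) ⇒ at (4,4), heading N
no rival 3-sequence matches.

back(3), face(N), move(4)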